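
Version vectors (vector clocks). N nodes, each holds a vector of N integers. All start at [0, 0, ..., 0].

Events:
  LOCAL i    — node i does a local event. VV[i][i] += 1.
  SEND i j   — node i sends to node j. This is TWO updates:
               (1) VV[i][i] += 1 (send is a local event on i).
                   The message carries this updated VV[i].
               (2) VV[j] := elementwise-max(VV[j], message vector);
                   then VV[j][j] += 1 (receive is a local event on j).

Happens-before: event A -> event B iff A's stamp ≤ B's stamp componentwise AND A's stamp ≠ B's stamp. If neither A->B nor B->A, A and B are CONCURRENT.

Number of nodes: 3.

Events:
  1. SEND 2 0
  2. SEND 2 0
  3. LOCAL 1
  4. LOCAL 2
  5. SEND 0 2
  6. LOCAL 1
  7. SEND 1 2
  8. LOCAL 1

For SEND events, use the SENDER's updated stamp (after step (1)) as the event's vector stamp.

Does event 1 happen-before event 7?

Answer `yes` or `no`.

Initial: VV[0]=[0, 0, 0]
Initial: VV[1]=[0, 0, 0]
Initial: VV[2]=[0, 0, 0]
Event 1: SEND 2->0: VV[2][2]++ -> VV[2]=[0, 0, 1], msg_vec=[0, 0, 1]; VV[0]=max(VV[0],msg_vec) then VV[0][0]++ -> VV[0]=[1, 0, 1]
Event 2: SEND 2->0: VV[2][2]++ -> VV[2]=[0, 0, 2], msg_vec=[0, 0, 2]; VV[0]=max(VV[0],msg_vec) then VV[0][0]++ -> VV[0]=[2, 0, 2]
Event 3: LOCAL 1: VV[1][1]++ -> VV[1]=[0, 1, 0]
Event 4: LOCAL 2: VV[2][2]++ -> VV[2]=[0, 0, 3]
Event 5: SEND 0->2: VV[0][0]++ -> VV[0]=[3, 0, 2], msg_vec=[3, 0, 2]; VV[2]=max(VV[2],msg_vec) then VV[2][2]++ -> VV[2]=[3, 0, 4]
Event 6: LOCAL 1: VV[1][1]++ -> VV[1]=[0, 2, 0]
Event 7: SEND 1->2: VV[1][1]++ -> VV[1]=[0, 3, 0], msg_vec=[0, 3, 0]; VV[2]=max(VV[2],msg_vec) then VV[2][2]++ -> VV[2]=[3, 3, 5]
Event 8: LOCAL 1: VV[1][1]++ -> VV[1]=[0, 4, 0]
Event 1 stamp: [0, 0, 1]
Event 7 stamp: [0, 3, 0]
[0, 0, 1] <= [0, 3, 0]? False. Equal? False. Happens-before: False

Answer: no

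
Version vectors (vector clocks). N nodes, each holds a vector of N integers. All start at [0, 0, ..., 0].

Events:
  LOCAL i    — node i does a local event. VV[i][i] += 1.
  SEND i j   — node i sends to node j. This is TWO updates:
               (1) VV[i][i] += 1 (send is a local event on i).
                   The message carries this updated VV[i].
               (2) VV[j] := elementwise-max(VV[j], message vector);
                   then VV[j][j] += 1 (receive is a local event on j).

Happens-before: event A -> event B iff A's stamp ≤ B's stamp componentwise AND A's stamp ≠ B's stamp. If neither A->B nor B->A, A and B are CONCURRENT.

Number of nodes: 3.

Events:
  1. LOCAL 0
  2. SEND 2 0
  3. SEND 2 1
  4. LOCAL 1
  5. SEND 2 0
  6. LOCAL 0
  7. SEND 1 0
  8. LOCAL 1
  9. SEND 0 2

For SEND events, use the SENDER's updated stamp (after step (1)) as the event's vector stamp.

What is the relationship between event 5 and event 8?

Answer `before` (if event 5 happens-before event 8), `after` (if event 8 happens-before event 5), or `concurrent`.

Answer: concurrent

Derivation:
Initial: VV[0]=[0, 0, 0]
Initial: VV[1]=[0, 0, 0]
Initial: VV[2]=[0, 0, 0]
Event 1: LOCAL 0: VV[0][0]++ -> VV[0]=[1, 0, 0]
Event 2: SEND 2->0: VV[2][2]++ -> VV[2]=[0, 0, 1], msg_vec=[0, 0, 1]; VV[0]=max(VV[0],msg_vec) then VV[0][0]++ -> VV[0]=[2, 0, 1]
Event 3: SEND 2->1: VV[2][2]++ -> VV[2]=[0, 0, 2], msg_vec=[0, 0, 2]; VV[1]=max(VV[1],msg_vec) then VV[1][1]++ -> VV[1]=[0, 1, 2]
Event 4: LOCAL 1: VV[1][1]++ -> VV[1]=[0, 2, 2]
Event 5: SEND 2->0: VV[2][2]++ -> VV[2]=[0, 0, 3], msg_vec=[0, 0, 3]; VV[0]=max(VV[0],msg_vec) then VV[0][0]++ -> VV[0]=[3, 0, 3]
Event 6: LOCAL 0: VV[0][0]++ -> VV[0]=[4, 0, 3]
Event 7: SEND 1->0: VV[1][1]++ -> VV[1]=[0, 3, 2], msg_vec=[0, 3, 2]; VV[0]=max(VV[0],msg_vec) then VV[0][0]++ -> VV[0]=[5, 3, 3]
Event 8: LOCAL 1: VV[1][1]++ -> VV[1]=[0, 4, 2]
Event 9: SEND 0->2: VV[0][0]++ -> VV[0]=[6, 3, 3], msg_vec=[6, 3, 3]; VV[2]=max(VV[2],msg_vec) then VV[2][2]++ -> VV[2]=[6, 3, 4]
Event 5 stamp: [0, 0, 3]
Event 8 stamp: [0, 4, 2]
[0, 0, 3] <= [0, 4, 2]? False
[0, 4, 2] <= [0, 0, 3]? False
Relation: concurrent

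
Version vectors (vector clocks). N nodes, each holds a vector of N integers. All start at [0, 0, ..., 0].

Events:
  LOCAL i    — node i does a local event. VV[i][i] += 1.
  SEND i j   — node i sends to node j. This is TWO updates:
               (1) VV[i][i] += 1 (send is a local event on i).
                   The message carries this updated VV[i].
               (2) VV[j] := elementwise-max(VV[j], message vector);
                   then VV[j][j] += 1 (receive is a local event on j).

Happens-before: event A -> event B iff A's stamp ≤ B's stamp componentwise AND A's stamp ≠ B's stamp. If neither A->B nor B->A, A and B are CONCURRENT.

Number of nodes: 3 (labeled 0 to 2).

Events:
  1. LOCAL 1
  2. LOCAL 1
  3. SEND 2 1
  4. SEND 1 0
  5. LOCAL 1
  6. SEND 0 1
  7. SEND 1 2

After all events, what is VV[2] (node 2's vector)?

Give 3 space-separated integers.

Answer: 2 7 2

Derivation:
Initial: VV[0]=[0, 0, 0]
Initial: VV[1]=[0, 0, 0]
Initial: VV[2]=[0, 0, 0]
Event 1: LOCAL 1: VV[1][1]++ -> VV[1]=[0, 1, 0]
Event 2: LOCAL 1: VV[1][1]++ -> VV[1]=[0, 2, 0]
Event 3: SEND 2->1: VV[2][2]++ -> VV[2]=[0, 0, 1], msg_vec=[0, 0, 1]; VV[1]=max(VV[1],msg_vec) then VV[1][1]++ -> VV[1]=[0, 3, 1]
Event 4: SEND 1->0: VV[1][1]++ -> VV[1]=[0, 4, 1], msg_vec=[0, 4, 1]; VV[0]=max(VV[0],msg_vec) then VV[0][0]++ -> VV[0]=[1, 4, 1]
Event 5: LOCAL 1: VV[1][1]++ -> VV[1]=[0, 5, 1]
Event 6: SEND 0->1: VV[0][0]++ -> VV[0]=[2, 4, 1], msg_vec=[2, 4, 1]; VV[1]=max(VV[1],msg_vec) then VV[1][1]++ -> VV[1]=[2, 6, 1]
Event 7: SEND 1->2: VV[1][1]++ -> VV[1]=[2, 7, 1], msg_vec=[2, 7, 1]; VV[2]=max(VV[2],msg_vec) then VV[2][2]++ -> VV[2]=[2, 7, 2]
Final vectors: VV[0]=[2, 4, 1]; VV[1]=[2, 7, 1]; VV[2]=[2, 7, 2]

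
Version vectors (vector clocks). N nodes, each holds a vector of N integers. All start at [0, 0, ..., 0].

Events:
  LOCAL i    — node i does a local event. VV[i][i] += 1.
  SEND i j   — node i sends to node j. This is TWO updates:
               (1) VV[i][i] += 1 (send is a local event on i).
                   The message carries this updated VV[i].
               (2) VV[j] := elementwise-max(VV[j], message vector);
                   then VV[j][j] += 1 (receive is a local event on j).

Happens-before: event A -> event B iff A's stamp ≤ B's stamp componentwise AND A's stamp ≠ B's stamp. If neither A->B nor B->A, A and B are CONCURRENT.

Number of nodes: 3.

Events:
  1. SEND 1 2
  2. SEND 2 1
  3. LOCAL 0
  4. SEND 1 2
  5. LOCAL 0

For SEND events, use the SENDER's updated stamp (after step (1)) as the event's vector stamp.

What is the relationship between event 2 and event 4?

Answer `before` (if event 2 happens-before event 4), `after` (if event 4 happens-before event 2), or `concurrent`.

Answer: before

Derivation:
Initial: VV[0]=[0, 0, 0]
Initial: VV[1]=[0, 0, 0]
Initial: VV[2]=[0, 0, 0]
Event 1: SEND 1->2: VV[1][1]++ -> VV[1]=[0, 1, 0], msg_vec=[0, 1, 0]; VV[2]=max(VV[2],msg_vec) then VV[2][2]++ -> VV[2]=[0, 1, 1]
Event 2: SEND 2->1: VV[2][2]++ -> VV[2]=[0, 1, 2], msg_vec=[0, 1, 2]; VV[1]=max(VV[1],msg_vec) then VV[1][1]++ -> VV[1]=[0, 2, 2]
Event 3: LOCAL 0: VV[0][0]++ -> VV[0]=[1, 0, 0]
Event 4: SEND 1->2: VV[1][1]++ -> VV[1]=[0, 3, 2], msg_vec=[0, 3, 2]; VV[2]=max(VV[2],msg_vec) then VV[2][2]++ -> VV[2]=[0, 3, 3]
Event 5: LOCAL 0: VV[0][0]++ -> VV[0]=[2, 0, 0]
Event 2 stamp: [0, 1, 2]
Event 4 stamp: [0, 3, 2]
[0, 1, 2] <= [0, 3, 2]? True
[0, 3, 2] <= [0, 1, 2]? False
Relation: before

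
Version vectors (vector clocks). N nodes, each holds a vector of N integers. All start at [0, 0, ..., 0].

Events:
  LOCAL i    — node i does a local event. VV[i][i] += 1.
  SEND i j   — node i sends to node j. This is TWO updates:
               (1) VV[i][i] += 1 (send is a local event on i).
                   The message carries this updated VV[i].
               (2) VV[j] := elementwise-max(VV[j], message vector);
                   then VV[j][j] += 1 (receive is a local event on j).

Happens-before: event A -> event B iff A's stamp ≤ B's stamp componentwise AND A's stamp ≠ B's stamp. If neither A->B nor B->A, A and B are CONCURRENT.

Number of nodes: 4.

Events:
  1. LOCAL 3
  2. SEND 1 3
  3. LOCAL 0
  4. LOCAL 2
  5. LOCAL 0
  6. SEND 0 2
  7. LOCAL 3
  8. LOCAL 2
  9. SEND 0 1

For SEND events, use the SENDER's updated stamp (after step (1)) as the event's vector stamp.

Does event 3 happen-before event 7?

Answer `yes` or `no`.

Answer: no

Derivation:
Initial: VV[0]=[0, 0, 0, 0]
Initial: VV[1]=[0, 0, 0, 0]
Initial: VV[2]=[0, 0, 0, 0]
Initial: VV[3]=[0, 0, 0, 0]
Event 1: LOCAL 3: VV[3][3]++ -> VV[3]=[0, 0, 0, 1]
Event 2: SEND 1->3: VV[1][1]++ -> VV[1]=[0, 1, 0, 0], msg_vec=[0, 1, 0, 0]; VV[3]=max(VV[3],msg_vec) then VV[3][3]++ -> VV[3]=[0, 1, 0, 2]
Event 3: LOCAL 0: VV[0][0]++ -> VV[0]=[1, 0, 0, 0]
Event 4: LOCAL 2: VV[2][2]++ -> VV[2]=[0, 0, 1, 0]
Event 5: LOCAL 0: VV[0][0]++ -> VV[0]=[2, 0, 0, 0]
Event 6: SEND 0->2: VV[0][0]++ -> VV[0]=[3, 0, 0, 0], msg_vec=[3, 0, 0, 0]; VV[2]=max(VV[2],msg_vec) then VV[2][2]++ -> VV[2]=[3, 0, 2, 0]
Event 7: LOCAL 3: VV[3][3]++ -> VV[3]=[0, 1, 0, 3]
Event 8: LOCAL 2: VV[2][2]++ -> VV[2]=[3, 0, 3, 0]
Event 9: SEND 0->1: VV[0][0]++ -> VV[0]=[4, 0, 0, 0], msg_vec=[4, 0, 0, 0]; VV[1]=max(VV[1],msg_vec) then VV[1][1]++ -> VV[1]=[4, 2, 0, 0]
Event 3 stamp: [1, 0, 0, 0]
Event 7 stamp: [0, 1, 0, 3]
[1, 0, 0, 0] <= [0, 1, 0, 3]? False. Equal? False. Happens-before: False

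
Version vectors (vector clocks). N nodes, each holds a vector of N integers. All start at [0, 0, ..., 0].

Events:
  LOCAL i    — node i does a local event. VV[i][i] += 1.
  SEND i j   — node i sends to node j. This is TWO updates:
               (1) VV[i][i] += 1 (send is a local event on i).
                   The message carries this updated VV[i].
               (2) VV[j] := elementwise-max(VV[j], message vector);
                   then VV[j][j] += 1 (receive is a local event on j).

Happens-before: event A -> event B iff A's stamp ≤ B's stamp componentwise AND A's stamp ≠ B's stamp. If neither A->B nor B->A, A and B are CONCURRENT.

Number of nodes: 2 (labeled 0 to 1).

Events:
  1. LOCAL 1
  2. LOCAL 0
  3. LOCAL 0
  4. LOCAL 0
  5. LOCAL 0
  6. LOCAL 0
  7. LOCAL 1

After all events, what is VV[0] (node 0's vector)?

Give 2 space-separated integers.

Answer: 5 0

Derivation:
Initial: VV[0]=[0, 0]
Initial: VV[1]=[0, 0]
Event 1: LOCAL 1: VV[1][1]++ -> VV[1]=[0, 1]
Event 2: LOCAL 0: VV[0][0]++ -> VV[0]=[1, 0]
Event 3: LOCAL 0: VV[0][0]++ -> VV[0]=[2, 0]
Event 4: LOCAL 0: VV[0][0]++ -> VV[0]=[3, 0]
Event 5: LOCAL 0: VV[0][0]++ -> VV[0]=[4, 0]
Event 6: LOCAL 0: VV[0][0]++ -> VV[0]=[5, 0]
Event 7: LOCAL 1: VV[1][1]++ -> VV[1]=[0, 2]
Final vectors: VV[0]=[5, 0]; VV[1]=[0, 2]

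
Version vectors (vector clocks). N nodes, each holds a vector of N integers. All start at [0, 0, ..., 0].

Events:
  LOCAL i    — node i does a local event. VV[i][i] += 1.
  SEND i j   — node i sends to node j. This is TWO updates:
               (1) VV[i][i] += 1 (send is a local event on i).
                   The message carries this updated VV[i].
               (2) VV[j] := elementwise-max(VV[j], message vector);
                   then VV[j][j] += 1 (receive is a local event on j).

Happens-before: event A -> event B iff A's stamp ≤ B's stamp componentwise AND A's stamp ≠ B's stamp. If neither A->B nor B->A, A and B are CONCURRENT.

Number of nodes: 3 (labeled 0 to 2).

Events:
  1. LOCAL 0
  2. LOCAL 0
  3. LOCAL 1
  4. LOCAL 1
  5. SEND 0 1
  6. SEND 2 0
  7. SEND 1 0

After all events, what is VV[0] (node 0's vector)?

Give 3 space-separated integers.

Initial: VV[0]=[0, 0, 0]
Initial: VV[1]=[0, 0, 0]
Initial: VV[2]=[0, 0, 0]
Event 1: LOCAL 0: VV[0][0]++ -> VV[0]=[1, 0, 0]
Event 2: LOCAL 0: VV[0][0]++ -> VV[0]=[2, 0, 0]
Event 3: LOCAL 1: VV[1][1]++ -> VV[1]=[0, 1, 0]
Event 4: LOCAL 1: VV[1][1]++ -> VV[1]=[0, 2, 0]
Event 5: SEND 0->1: VV[0][0]++ -> VV[0]=[3, 0, 0], msg_vec=[3, 0, 0]; VV[1]=max(VV[1],msg_vec) then VV[1][1]++ -> VV[1]=[3, 3, 0]
Event 6: SEND 2->0: VV[2][2]++ -> VV[2]=[0, 0, 1], msg_vec=[0, 0, 1]; VV[0]=max(VV[0],msg_vec) then VV[0][0]++ -> VV[0]=[4, 0, 1]
Event 7: SEND 1->0: VV[1][1]++ -> VV[1]=[3, 4, 0], msg_vec=[3, 4, 0]; VV[0]=max(VV[0],msg_vec) then VV[0][0]++ -> VV[0]=[5, 4, 1]
Final vectors: VV[0]=[5, 4, 1]; VV[1]=[3, 4, 0]; VV[2]=[0, 0, 1]

Answer: 5 4 1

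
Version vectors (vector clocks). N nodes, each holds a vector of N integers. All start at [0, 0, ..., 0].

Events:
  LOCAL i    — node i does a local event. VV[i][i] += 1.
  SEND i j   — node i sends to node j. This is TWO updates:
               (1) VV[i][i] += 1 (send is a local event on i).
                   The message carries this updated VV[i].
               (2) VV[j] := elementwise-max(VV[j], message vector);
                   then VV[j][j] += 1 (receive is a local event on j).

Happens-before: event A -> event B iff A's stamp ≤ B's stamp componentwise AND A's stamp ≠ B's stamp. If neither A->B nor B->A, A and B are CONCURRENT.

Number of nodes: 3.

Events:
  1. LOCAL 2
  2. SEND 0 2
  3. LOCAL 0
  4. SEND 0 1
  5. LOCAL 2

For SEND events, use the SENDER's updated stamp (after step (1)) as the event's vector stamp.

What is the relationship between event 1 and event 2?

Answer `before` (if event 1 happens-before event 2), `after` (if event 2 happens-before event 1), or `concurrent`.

Initial: VV[0]=[0, 0, 0]
Initial: VV[1]=[0, 0, 0]
Initial: VV[2]=[0, 0, 0]
Event 1: LOCAL 2: VV[2][2]++ -> VV[2]=[0, 0, 1]
Event 2: SEND 0->2: VV[0][0]++ -> VV[0]=[1, 0, 0], msg_vec=[1, 0, 0]; VV[2]=max(VV[2],msg_vec) then VV[2][2]++ -> VV[2]=[1, 0, 2]
Event 3: LOCAL 0: VV[0][0]++ -> VV[0]=[2, 0, 0]
Event 4: SEND 0->1: VV[0][0]++ -> VV[0]=[3, 0, 0], msg_vec=[3, 0, 0]; VV[1]=max(VV[1],msg_vec) then VV[1][1]++ -> VV[1]=[3, 1, 0]
Event 5: LOCAL 2: VV[2][2]++ -> VV[2]=[1, 0, 3]
Event 1 stamp: [0, 0, 1]
Event 2 stamp: [1, 0, 0]
[0, 0, 1] <= [1, 0, 0]? False
[1, 0, 0] <= [0, 0, 1]? False
Relation: concurrent

Answer: concurrent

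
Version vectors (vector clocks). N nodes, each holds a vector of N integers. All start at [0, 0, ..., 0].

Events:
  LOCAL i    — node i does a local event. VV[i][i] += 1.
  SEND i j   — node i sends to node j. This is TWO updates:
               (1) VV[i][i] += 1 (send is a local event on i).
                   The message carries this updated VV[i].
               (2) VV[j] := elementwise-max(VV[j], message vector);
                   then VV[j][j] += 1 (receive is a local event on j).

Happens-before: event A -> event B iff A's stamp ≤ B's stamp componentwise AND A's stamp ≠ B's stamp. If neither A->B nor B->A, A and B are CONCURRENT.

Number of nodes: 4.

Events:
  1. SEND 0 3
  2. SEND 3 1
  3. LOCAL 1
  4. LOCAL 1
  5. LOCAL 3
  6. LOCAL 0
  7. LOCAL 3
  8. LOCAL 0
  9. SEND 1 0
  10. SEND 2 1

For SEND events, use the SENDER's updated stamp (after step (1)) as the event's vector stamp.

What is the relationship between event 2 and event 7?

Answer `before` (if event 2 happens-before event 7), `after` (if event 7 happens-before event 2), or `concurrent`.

Initial: VV[0]=[0, 0, 0, 0]
Initial: VV[1]=[0, 0, 0, 0]
Initial: VV[2]=[0, 0, 0, 0]
Initial: VV[3]=[0, 0, 0, 0]
Event 1: SEND 0->3: VV[0][0]++ -> VV[0]=[1, 0, 0, 0], msg_vec=[1, 0, 0, 0]; VV[3]=max(VV[3],msg_vec) then VV[3][3]++ -> VV[3]=[1, 0, 0, 1]
Event 2: SEND 3->1: VV[3][3]++ -> VV[3]=[1, 0, 0, 2], msg_vec=[1, 0, 0, 2]; VV[1]=max(VV[1],msg_vec) then VV[1][1]++ -> VV[1]=[1, 1, 0, 2]
Event 3: LOCAL 1: VV[1][1]++ -> VV[1]=[1, 2, 0, 2]
Event 4: LOCAL 1: VV[1][1]++ -> VV[1]=[1, 3, 0, 2]
Event 5: LOCAL 3: VV[3][3]++ -> VV[3]=[1, 0, 0, 3]
Event 6: LOCAL 0: VV[0][0]++ -> VV[0]=[2, 0, 0, 0]
Event 7: LOCAL 3: VV[3][3]++ -> VV[3]=[1, 0, 0, 4]
Event 8: LOCAL 0: VV[0][0]++ -> VV[0]=[3, 0, 0, 0]
Event 9: SEND 1->0: VV[1][1]++ -> VV[1]=[1, 4, 0, 2], msg_vec=[1, 4, 0, 2]; VV[0]=max(VV[0],msg_vec) then VV[0][0]++ -> VV[0]=[4, 4, 0, 2]
Event 10: SEND 2->1: VV[2][2]++ -> VV[2]=[0, 0, 1, 0], msg_vec=[0, 0, 1, 0]; VV[1]=max(VV[1],msg_vec) then VV[1][1]++ -> VV[1]=[1, 5, 1, 2]
Event 2 stamp: [1, 0, 0, 2]
Event 7 stamp: [1, 0, 0, 4]
[1, 0, 0, 2] <= [1, 0, 0, 4]? True
[1, 0, 0, 4] <= [1, 0, 0, 2]? False
Relation: before

Answer: before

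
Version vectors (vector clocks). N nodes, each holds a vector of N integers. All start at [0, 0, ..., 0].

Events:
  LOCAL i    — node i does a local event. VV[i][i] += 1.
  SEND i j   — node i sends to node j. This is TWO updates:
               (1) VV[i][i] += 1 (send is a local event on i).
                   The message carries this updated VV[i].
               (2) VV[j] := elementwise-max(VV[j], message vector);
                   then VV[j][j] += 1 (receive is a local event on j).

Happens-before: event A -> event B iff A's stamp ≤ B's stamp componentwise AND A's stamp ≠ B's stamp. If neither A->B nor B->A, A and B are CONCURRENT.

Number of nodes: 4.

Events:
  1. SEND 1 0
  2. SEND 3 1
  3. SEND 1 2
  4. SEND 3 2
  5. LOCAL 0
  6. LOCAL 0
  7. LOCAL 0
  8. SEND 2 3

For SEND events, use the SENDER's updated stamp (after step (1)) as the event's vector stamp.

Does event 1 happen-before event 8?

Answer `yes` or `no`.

Answer: yes

Derivation:
Initial: VV[0]=[0, 0, 0, 0]
Initial: VV[1]=[0, 0, 0, 0]
Initial: VV[2]=[0, 0, 0, 0]
Initial: VV[3]=[0, 0, 0, 0]
Event 1: SEND 1->0: VV[1][1]++ -> VV[1]=[0, 1, 0, 0], msg_vec=[0, 1, 0, 0]; VV[0]=max(VV[0],msg_vec) then VV[0][0]++ -> VV[0]=[1, 1, 0, 0]
Event 2: SEND 3->1: VV[3][3]++ -> VV[3]=[0, 0, 0, 1], msg_vec=[0, 0, 0, 1]; VV[1]=max(VV[1],msg_vec) then VV[1][1]++ -> VV[1]=[0, 2, 0, 1]
Event 3: SEND 1->2: VV[1][1]++ -> VV[1]=[0, 3, 0, 1], msg_vec=[0, 3, 0, 1]; VV[2]=max(VV[2],msg_vec) then VV[2][2]++ -> VV[2]=[0, 3, 1, 1]
Event 4: SEND 3->2: VV[3][3]++ -> VV[3]=[0, 0, 0, 2], msg_vec=[0, 0, 0, 2]; VV[2]=max(VV[2],msg_vec) then VV[2][2]++ -> VV[2]=[0, 3, 2, 2]
Event 5: LOCAL 0: VV[0][0]++ -> VV[0]=[2, 1, 0, 0]
Event 6: LOCAL 0: VV[0][0]++ -> VV[0]=[3, 1, 0, 0]
Event 7: LOCAL 0: VV[0][0]++ -> VV[0]=[4, 1, 0, 0]
Event 8: SEND 2->3: VV[2][2]++ -> VV[2]=[0, 3, 3, 2], msg_vec=[0, 3, 3, 2]; VV[3]=max(VV[3],msg_vec) then VV[3][3]++ -> VV[3]=[0, 3, 3, 3]
Event 1 stamp: [0, 1, 0, 0]
Event 8 stamp: [0, 3, 3, 2]
[0, 1, 0, 0] <= [0, 3, 3, 2]? True. Equal? False. Happens-before: True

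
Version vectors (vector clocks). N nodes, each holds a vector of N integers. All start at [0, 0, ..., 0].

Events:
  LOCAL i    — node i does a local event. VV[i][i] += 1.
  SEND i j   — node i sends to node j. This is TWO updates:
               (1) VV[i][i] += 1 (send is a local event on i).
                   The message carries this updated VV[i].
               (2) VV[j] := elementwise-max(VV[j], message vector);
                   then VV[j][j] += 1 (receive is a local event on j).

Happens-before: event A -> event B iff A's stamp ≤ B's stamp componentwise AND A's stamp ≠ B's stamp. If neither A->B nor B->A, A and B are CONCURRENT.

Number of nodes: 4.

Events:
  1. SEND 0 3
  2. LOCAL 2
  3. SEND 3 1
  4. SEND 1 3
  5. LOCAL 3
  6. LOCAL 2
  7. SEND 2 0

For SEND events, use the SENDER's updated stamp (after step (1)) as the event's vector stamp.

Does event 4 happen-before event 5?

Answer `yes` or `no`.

Initial: VV[0]=[0, 0, 0, 0]
Initial: VV[1]=[0, 0, 0, 0]
Initial: VV[2]=[0, 0, 0, 0]
Initial: VV[3]=[0, 0, 0, 0]
Event 1: SEND 0->3: VV[0][0]++ -> VV[0]=[1, 0, 0, 0], msg_vec=[1, 0, 0, 0]; VV[3]=max(VV[3],msg_vec) then VV[3][3]++ -> VV[3]=[1, 0, 0, 1]
Event 2: LOCAL 2: VV[2][2]++ -> VV[2]=[0, 0, 1, 0]
Event 3: SEND 3->1: VV[3][3]++ -> VV[3]=[1, 0, 0, 2], msg_vec=[1, 0, 0, 2]; VV[1]=max(VV[1],msg_vec) then VV[1][1]++ -> VV[1]=[1, 1, 0, 2]
Event 4: SEND 1->3: VV[1][1]++ -> VV[1]=[1, 2, 0, 2], msg_vec=[1, 2, 0, 2]; VV[3]=max(VV[3],msg_vec) then VV[3][3]++ -> VV[3]=[1, 2, 0, 3]
Event 5: LOCAL 3: VV[3][3]++ -> VV[3]=[1, 2, 0, 4]
Event 6: LOCAL 2: VV[2][2]++ -> VV[2]=[0, 0, 2, 0]
Event 7: SEND 2->0: VV[2][2]++ -> VV[2]=[0, 0, 3, 0], msg_vec=[0, 0, 3, 0]; VV[0]=max(VV[0],msg_vec) then VV[0][0]++ -> VV[0]=[2, 0, 3, 0]
Event 4 stamp: [1, 2, 0, 2]
Event 5 stamp: [1, 2, 0, 4]
[1, 2, 0, 2] <= [1, 2, 0, 4]? True. Equal? False. Happens-before: True

Answer: yes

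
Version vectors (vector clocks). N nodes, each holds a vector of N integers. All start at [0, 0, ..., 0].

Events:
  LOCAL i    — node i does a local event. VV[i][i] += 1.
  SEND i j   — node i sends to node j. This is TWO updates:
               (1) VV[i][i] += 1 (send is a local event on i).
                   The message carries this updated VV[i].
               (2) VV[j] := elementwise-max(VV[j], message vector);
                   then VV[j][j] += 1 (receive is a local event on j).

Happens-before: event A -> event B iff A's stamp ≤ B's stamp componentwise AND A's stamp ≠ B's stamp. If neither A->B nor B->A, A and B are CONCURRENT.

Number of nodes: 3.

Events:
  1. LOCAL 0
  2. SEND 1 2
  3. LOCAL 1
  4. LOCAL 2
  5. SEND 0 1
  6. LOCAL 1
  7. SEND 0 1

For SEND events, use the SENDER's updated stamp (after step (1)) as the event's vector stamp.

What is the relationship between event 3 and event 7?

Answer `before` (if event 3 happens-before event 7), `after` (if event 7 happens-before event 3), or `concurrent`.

Answer: concurrent

Derivation:
Initial: VV[0]=[0, 0, 0]
Initial: VV[1]=[0, 0, 0]
Initial: VV[2]=[0, 0, 0]
Event 1: LOCAL 0: VV[0][0]++ -> VV[0]=[1, 0, 0]
Event 2: SEND 1->2: VV[1][1]++ -> VV[1]=[0, 1, 0], msg_vec=[0, 1, 0]; VV[2]=max(VV[2],msg_vec) then VV[2][2]++ -> VV[2]=[0, 1, 1]
Event 3: LOCAL 1: VV[1][1]++ -> VV[1]=[0, 2, 0]
Event 4: LOCAL 2: VV[2][2]++ -> VV[2]=[0, 1, 2]
Event 5: SEND 0->1: VV[0][0]++ -> VV[0]=[2, 0, 0], msg_vec=[2, 0, 0]; VV[1]=max(VV[1],msg_vec) then VV[1][1]++ -> VV[1]=[2, 3, 0]
Event 6: LOCAL 1: VV[1][1]++ -> VV[1]=[2, 4, 0]
Event 7: SEND 0->1: VV[0][0]++ -> VV[0]=[3, 0, 0], msg_vec=[3, 0, 0]; VV[1]=max(VV[1],msg_vec) then VV[1][1]++ -> VV[1]=[3, 5, 0]
Event 3 stamp: [0, 2, 0]
Event 7 stamp: [3, 0, 0]
[0, 2, 0] <= [3, 0, 0]? False
[3, 0, 0] <= [0, 2, 0]? False
Relation: concurrent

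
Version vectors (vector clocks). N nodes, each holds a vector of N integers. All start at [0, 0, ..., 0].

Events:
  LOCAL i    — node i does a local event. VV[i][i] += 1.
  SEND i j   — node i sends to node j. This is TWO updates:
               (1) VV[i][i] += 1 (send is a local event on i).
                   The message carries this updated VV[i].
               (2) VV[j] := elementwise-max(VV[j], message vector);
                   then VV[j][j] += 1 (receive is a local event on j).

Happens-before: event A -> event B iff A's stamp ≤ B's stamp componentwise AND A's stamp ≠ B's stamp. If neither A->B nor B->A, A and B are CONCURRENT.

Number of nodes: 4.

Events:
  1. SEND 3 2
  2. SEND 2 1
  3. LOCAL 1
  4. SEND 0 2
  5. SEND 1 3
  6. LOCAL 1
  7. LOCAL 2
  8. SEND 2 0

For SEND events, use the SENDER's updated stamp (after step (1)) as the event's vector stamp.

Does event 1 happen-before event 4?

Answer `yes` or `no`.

Initial: VV[0]=[0, 0, 0, 0]
Initial: VV[1]=[0, 0, 0, 0]
Initial: VV[2]=[0, 0, 0, 0]
Initial: VV[3]=[0, 0, 0, 0]
Event 1: SEND 3->2: VV[3][3]++ -> VV[3]=[0, 0, 0, 1], msg_vec=[0, 0, 0, 1]; VV[2]=max(VV[2],msg_vec) then VV[2][2]++ -> VV[2]=[0, 0, 1, 1]
Event 2: SEND 2->1: VV[2][2]++ -> VV[2]=[0, 0, 2, 1], msg_vec=[0, 0, 2, 1]; VV[1]=max(VV[1],msg_vec) then VV[1][1]++ -> VV[1]=[0, 1, 2, 1]
Event 3: LOCAL 1: VV[1][1]++ -> VV[1]=[0, 2, 2, 1]
Event 4: SEND 0->2: VV[0][0]++ -> VV[0]=[1, 0, 0, 0], msg_vec=[1, 0, 0, 0]; VV[2]=max(VV[2],msg_vec) then VV[2][2]++ -> VV[2]=[1, 0, 3, 1]
Event 5: SEND 1->3: VV[1][1]++ -> VV[1]=[0, 3, 2, 1], msg_vec=[0, 3, 2, 1]; VV[3]=max(VV[3],msg_vec) then VV[3][3]++ -> VV[3]=[0, 3, 2, 2]
Event 6: LOCAL 1: VV[1][1]++ -> VV[1]=[0, 4, 2, 1]
Event 7: LOCAL 2: VV[2][2]++ -> VV[2]=[1, 0, 4, 1]
Event 8: SEND 2->0: VV[2][2]++ -> VV[2]=[1, 0, 5, 1], msg_vec=[1, 0, 5, 1]; VV[0]=max(VV[0],msg_vec) then VV[0][0]++ -> VV[0]=[2, 0, 5, 1]
Event 1 stamp: [0, 0, 0, 1]
Event 4 stamp: [1, 0, 0, 0]
[0, 0, 0, 1] <= [1, 0, 0, 0]? False. Equal? False. Happens-before: False

Answer: no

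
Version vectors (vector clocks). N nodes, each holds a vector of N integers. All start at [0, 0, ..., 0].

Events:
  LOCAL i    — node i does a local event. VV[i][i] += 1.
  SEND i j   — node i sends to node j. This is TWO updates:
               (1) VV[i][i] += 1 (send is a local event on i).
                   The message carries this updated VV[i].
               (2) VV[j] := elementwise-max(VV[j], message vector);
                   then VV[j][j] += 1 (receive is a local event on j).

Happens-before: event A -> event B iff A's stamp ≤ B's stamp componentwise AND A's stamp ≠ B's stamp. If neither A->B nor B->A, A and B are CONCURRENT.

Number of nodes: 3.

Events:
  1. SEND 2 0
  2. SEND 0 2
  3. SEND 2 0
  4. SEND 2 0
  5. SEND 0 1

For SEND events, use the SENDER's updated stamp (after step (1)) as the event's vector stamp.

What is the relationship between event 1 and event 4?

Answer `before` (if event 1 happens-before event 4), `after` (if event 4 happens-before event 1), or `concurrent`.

Initial: VV[0]=[0, 0, 0]
Initial: VV[1]=[0, 0, 0]
Initial: VV[2]=[0, 0, 0]
Event 1: SEND 2->0: VV[2][2]++ -> VV[2]=[0, 0, 1], msg_vec=[0, 0, 1]; VV[0]=max(VV[0],msg_vec) then VV[0][0]++ -> VV[0]=[1, 0, 1]
Event 2: SEND 0->2: VV[0][0]++ -> VV[0]=[2, 0, 1], msg_vec=[2, 0, 1]; VV[2]=max(VV[2],msg_vec) then VV[2][2]++ -> VV[2]=[2, 0, 2]
Event 3: SEND 2->0: VV[2][2]++ -> VV[2]=[2, 0, 3], msg_vec=[2, 0, 3]; VV[0]=max(VV[0],msg_vec) then VV[0][0]++ -> VV[0]=[3, 0, 3]
Event 4: SEND 2->0: VV[2][2]++ -> VV[2]=[2, 0, 4], msg_vec=[2, 0, 4]; VV[0]=max(VV[0],msg_vec) then VV[0][0]++ -> VV[0]=[4, 0, 4]
Event 5: SEND 0->1: VV[0][0]++ -> VV[0]=[5, 0, 4], msg_vec=[5, 0, 4]; VV[1]=max(VV[1],msg_vec) then VV[1][1]++ -> VV[1]=[5, 1, 4]
Event 1 stamp: [0, 0, 1]
Event 4 stamp: [2, 0, 4]
[0, 0, 1] <= [2, 0, 4]? True
[2, 0, 4] <= [0, 0, 1]? False
Relation: before

Answer: before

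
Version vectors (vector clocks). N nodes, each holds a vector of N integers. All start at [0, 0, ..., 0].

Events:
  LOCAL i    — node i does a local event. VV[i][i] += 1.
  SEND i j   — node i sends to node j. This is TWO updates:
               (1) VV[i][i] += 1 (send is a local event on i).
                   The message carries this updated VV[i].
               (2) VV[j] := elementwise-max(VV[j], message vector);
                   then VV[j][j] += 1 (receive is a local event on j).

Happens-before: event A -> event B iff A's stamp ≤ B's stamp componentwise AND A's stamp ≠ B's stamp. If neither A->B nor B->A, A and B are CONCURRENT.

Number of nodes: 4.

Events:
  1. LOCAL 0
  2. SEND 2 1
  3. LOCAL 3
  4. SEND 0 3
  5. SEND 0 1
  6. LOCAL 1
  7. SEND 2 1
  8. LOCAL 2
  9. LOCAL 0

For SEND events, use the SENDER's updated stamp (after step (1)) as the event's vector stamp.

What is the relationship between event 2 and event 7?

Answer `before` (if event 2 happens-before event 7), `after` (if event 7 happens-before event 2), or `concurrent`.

Initial: VV[0]=[0, 0, 0, 0]
Initial: VV[1]=[0, 0, 0, 0]
Initial: VV[2]=[0, 0, 0, 0]
Initial: VV[3]=[0, 0, 0, 0]
Event 1: LOCAL 0: VV[0][0]++ -> VV[0]=[1, 0, 0, 0]
Event 2: SEND 2->1: VV[2][2]++ -> VV[2]=[0, 0, 1, 0], msg_vec=[0, 0, 1, 0]; VV[1]=max(VV[1],msg_vec) then VV[1][1]++ -> VV[1]=[0, 1, 1, 0]
Event 3: LOCAL 3: VV[3][3]++ -> VV[3]=[0, 0, 0, 1]
Event 4: SEND 0->3: VV[0][0]++ -> VV[0]=[2, 0, 0, 0], msg_vec=[2, 0, 0, 0]; VV[3]=max(VV[3],msg_vec) then VV[3][3]++ -> VV[3]=[2, 0, 0, 2]
Event 5: SEND 0->1: VV[0][0]++ -> VV[0]=[3, 0, 0, 0], msg_vec=[3, 0, 0, 0]; VV[1]=max(VV[1],msg_vec) then VV[1][1]++ -> VV[1]=[3, 2, 1, 0]
Event 6: LOCAL 1: VV[1][1]++ -> VV[1]=[3, 3, 1, 0]
Event 7: SEND 2->1: VV[2][2]++ -> VV[2]=[0, 0, 2, 0], msg_vec=[0, 0, 2, 0]; VV[1]=max(VV[1],msg_vec) then VV[1][1]++ -> VV[1]=[3, 4, 2, 0]
Event 8: LOCAL 2: VV[2][2]++ -> VV[2]=[0, 0, 3, 0]
Event 9: LOCAL 0: VV[0][0]++ -> VV[0]=[4, 0, 0, 0]
Event 2 stamp: [0, 0, 1, 0]
Event 7 stamp: [0, 0, 2, 0]
[0, 0, 1, 0] <= [0, 0, 2, 0]? True
[0, 0, 2, 0] <= [0, 0, 1, 0]? False
Relation: before

Answer: before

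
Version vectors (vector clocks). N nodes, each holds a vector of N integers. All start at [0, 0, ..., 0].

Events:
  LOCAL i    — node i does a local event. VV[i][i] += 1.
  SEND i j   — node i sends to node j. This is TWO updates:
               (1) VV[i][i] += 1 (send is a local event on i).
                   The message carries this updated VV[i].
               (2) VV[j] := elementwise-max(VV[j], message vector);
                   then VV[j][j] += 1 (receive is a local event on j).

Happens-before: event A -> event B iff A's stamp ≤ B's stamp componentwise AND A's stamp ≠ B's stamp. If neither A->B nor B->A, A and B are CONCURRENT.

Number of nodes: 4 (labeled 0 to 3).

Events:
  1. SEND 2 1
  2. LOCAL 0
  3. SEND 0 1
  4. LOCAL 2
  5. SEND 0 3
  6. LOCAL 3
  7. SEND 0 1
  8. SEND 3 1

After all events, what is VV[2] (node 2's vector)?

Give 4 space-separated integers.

Answer: 0 0 2 0

Derivation:
Initial: VV[0]=[0, 0, 0, 0]
Initial: VV[1]=[0, 0, 0, 0]
Initial: VV[2]=[0, 0, 0, 0]
Initial: VV[3]=[0, 0, 0, 0]
Event 1: SEND 2->1: VV[2][2]++ -> VV[2]=[0, 0, 1, 0], msg_vec=[0, 0, 1, 0]; VV[1]=max(VV[1],msg_vec) then VV[1][1]++ -> VV[1]=[0, 1, 1, 0]
Event 2: LOCAL 0: VV[0][0]++ -> VV[0]=[1, 0, 0, 0]
Event 3: SEND 0->1: VV[0][0]++ -> VV[0]=[2, 0, 0, 0], msg_vec=[2, 0, 0, 0]; VV[1]=max(VV[1],msg_vec) then VV[1][1]++ -> VV[1]=[2, 2, 1, 0]
Event 4: LOCAL 2: VV[2][2]++ -> VV[2]=[0, 0, 2, 0]
Event 5: SEND 0->3: VV[0][0]++ -> VV[0]=[3, 0, 0, 0], msg_vec=[3, 0, 0, 0]; VV[3]=max(VV[3],msg_vec) then VV[3][3]++ -> VV[3]=[3, 0, 0, 1]
Event 6: LOCAL 3: VV[3][3]++ -> VV[3]=[3, 0, 0, 2]
Event 7: SEND 0->1: VV[0][0]++ -> VV[0]=[4, 0, 0, 0], msg_vec=[4, 0, 0, 0]; VV[1]=max(VV[1],msg_vec) then VV[1][1]++ -> VV[1]=[4, 3, 1, 0]
Event 8: SEND 3->1: VV[3][3]++ -> VV[3]=[3, 0, 0, 3], msg_vec=[3, 0, 0, 3]; VV[1]=max(VV[1],msg_vec) then VV[1][1]++ -> VV[1]=[4, 4, 1, 3]
Final vectors: VV[0]=[4, 0, 0, 0]; VV[1]=[4, 4, 1, 3]; VV[2]=[0, 0, 2, 0]; VV[3]=[3, 0, 0, 3]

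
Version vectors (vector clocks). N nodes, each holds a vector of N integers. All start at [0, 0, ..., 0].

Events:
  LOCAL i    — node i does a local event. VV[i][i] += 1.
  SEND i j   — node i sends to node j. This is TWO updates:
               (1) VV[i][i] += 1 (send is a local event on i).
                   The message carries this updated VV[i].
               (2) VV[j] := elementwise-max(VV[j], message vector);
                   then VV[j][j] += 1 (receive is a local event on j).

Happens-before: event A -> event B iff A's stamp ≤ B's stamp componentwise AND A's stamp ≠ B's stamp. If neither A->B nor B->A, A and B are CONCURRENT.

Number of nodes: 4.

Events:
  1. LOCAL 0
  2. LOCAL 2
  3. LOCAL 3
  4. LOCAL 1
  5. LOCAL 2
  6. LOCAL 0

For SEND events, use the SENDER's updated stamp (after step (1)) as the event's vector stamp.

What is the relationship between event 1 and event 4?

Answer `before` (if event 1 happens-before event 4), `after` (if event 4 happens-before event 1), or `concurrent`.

Initial: VV[0]=[0, 0, 0, 0]
Initial: VV[1]=[0, 0, 0, 0]
Initial: VV[2]=[0, 0, 0, 0]
Initial: VV[3]=[0, 0, 0, 0]
Event 1: LOCAL 0: VV[0][0]++ -> VV[0]=[1, 0, 0, 0]
Event 2: LOCAL 2: VV[2][2]++ -> VV[2]=[0, 0, 1, 0]
Event 3: LOCAL 3: VV[3][3]++ -> VV[3]=[0, 0, 0, 1]
Event 4: LOCAL 1: VV[1][1]++ -> VV[1]=[0, 1, 0, 0]
Event 5: LOCAL 2: VV[2][2]++ -> VV[2]=[0, 0, 2, 0]
Event 6: LOCAL 0: VV[0][0]++ -> VV[0]=[2, 0, 0, 0]
Event 1 stamp: [1, 0, 0, 0]
Event 4 stamp: [0, 1, 0, 0]
[1, 0, 0, 0] <= [0, 1, 0, 0]? False
[0, 1, 0, 0] <= [1, 0, 0, 0]? False
Relation: concurrent

Answer: concurrent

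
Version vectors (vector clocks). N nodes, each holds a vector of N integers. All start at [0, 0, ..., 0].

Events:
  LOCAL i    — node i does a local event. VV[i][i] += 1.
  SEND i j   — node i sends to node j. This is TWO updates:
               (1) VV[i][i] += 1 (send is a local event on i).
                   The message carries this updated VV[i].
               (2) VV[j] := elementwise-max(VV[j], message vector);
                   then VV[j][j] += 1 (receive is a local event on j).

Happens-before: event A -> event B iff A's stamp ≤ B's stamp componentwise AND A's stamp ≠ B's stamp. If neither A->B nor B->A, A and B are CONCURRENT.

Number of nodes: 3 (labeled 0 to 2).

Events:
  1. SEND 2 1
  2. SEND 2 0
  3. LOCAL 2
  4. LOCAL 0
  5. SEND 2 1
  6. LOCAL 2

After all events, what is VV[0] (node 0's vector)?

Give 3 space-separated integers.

Initial: VV[0]=[0, 0, 0]
Initial: VV[1]=[0, 0, 0]
Initial: VV[2]=[0, 0, 0]
Event 1: SEND 2->1: VV[2][2]++ -> VV[2]=[0, 0, 1], msg_vec=[0, 0, 1]; VV[1]=max(VV[1],msg_vec) then VV[1][1]++ -> VV[1]=[0, 1, 1]
Event 2: SEND 2->0: VV[2][2]++ -> VV[2]=[0, 0, 2], msg_vec=[0, 0, 2]; VV[0]=max(VV[0],msg_vec) then VV[0][0]++ -> VV[0]=[1, 0, 2]
Event 3: LOCAL 2: VV[2][2]++ -> VV[2]=[0, 0, 3]
Event 4: LOCAL 0: VV[0][0]++ -> VV[0]=[2, 0, 2]
Event 5: SEND 2->1: VV[2][2]++ -> VV[2]=[0, 0, 4], msg_vec=[0, 0, 4]; VV[1]=max(VV[1],msg_vec) then VV[1][1]++ -> VV[1]=[0, 2, 4]
Event 6: LOCAL 2: VV[2][2]++ -> VV[2]=[0, 0, 5]
Final vectors: VV[0]=[2, 0, 2]; VV[1]=[0, 2, 4]; VV[2]=[0, 0, 5]

Answer: 2 0 2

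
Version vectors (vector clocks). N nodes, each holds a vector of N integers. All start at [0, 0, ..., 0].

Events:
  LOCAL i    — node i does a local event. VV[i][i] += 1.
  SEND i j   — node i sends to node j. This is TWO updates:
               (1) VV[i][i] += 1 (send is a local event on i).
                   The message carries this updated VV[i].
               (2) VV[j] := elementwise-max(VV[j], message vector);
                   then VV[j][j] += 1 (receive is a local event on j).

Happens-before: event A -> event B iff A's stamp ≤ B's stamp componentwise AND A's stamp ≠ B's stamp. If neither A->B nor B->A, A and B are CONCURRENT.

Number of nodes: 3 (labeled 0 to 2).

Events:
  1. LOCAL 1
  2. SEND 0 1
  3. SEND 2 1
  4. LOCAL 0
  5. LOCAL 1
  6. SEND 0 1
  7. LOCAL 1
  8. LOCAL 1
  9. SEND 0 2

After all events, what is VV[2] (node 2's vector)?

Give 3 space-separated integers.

Initial: VV[0]=[0, 0, 0]
Initial: VV[1]=[0, 0, 0]
Initial: VV[2]=[0, 0, 0]
Event 1: LOCAL 1: VV[1][1]++ -> VV[1]=[0, 1, 0]
Event 2: SEND 0->1: VV[0][0]++ -> VV[0]=[1, 0, 0], msg_vec=[1, 0, 0]; VV[1]=max(VV[1],msg_vec) then VV[1][1]++ -> VV[1]=[1, 2, 0]
Event 3: SEND 2->1: VV[2][2]++ -> VV[2]=[0, 0, 1], msg_vec=[0, 0, 1]; VV[1]=max(VV[1],msg_vec) then VV[1][1]++ -> VV[1]=[1, 3, 1]
Event 4: LOCAL 0: VV[0][0]++ -> VV[0]=[2, 0, 0]
Event 5: LOCAL 1: VV[1][1]++ -> VV[1]=[1, 4, 1]
Event 6: SEND 0->1: VV[0][0]++ -> VV[0]=[3, 0, 0], msg_vec=[3, 0, 0]; VV[1]=max(VV[1],msg_vec) then VV[1][1]++ -> VV[1]=[3, 5, 1]
Event 7: LOCAL 1: VV[1][1]++ -> VV[1]=[3, 6, 1]
Event 8: LOCAL 1: VV[1][1]++ -> VV[1]=[3, 7, 1]
Event 9: SEND 0->2: VV[0][0]++ -> VV[0]=[4, 0, 0], msg_vec=[4, 0, 0]; VV[2]=max(VV[2],msg_vec) then VV[2][2]++ -> VV[2]=[4, 0, 2]
Final vectors: VV[0]=[4, 0, 0]; VV[1]=[3, 7, 1]; VV[2]=[4, 0, 2]

Answer: 4 0 2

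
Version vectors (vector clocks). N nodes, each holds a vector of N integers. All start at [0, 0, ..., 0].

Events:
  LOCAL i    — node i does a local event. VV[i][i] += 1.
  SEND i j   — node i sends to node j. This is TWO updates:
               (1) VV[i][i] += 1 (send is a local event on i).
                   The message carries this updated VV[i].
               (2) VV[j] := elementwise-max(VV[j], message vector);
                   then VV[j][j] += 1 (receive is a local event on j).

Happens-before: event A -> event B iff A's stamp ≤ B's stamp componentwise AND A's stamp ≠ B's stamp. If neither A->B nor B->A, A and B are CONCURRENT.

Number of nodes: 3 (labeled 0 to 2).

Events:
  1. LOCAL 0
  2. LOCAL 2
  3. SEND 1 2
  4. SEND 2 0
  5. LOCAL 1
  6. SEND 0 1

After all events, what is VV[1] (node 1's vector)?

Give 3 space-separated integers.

Initial: VV[0]=[0, 0, 0]
Initial: VV[1]=[0, 0, 0]
Initial: VV[2]=[0, 0, 0]
Event 1: LOCAL 0: VV[0][0]++ -> VV[0]=[1, 0, 0]
Event 2: LOCAL 2: VV[2][2]++ -> VV[2]=[0, 0, 1]
Event 3: SEND 1->2: VV[1][1]++ -> VV[1]=[0, 1, 0], msg_vec=[0, 1, 0]; VV[2]=max(VV[2],msg_vec) then VV[2][2]++ -> VV[2]=[0, 1, 2]
Event 4: SEND 2->0: VV[2][2]++ -> VV[2]=[0, 1, 3], msg_vec=[0, 1, 3]; VV[0]=max(VV[0],msg_vec) then VV[0][0]++ -> VV[0]=[2, 1, 3]
Event 5: LOCAL 1: VV[1][1]++ -> VV[1]=[0, 2, 0]
Event 6: SEND 0->1: VV[0][0]++ -> VV[0]=[3, 1, 3], msg_vec=[3, 1, 3]; VV[1]=max(VV[1],msg_vec) then VV[1][1]++ -> VV[1]=[3, 3, 3]
Final vectors: VV[0]=[3, 1, 3]; VV[1]=[3, 3, 3]; VV[2]=[0, 1, 3]

Answer: 3 3 3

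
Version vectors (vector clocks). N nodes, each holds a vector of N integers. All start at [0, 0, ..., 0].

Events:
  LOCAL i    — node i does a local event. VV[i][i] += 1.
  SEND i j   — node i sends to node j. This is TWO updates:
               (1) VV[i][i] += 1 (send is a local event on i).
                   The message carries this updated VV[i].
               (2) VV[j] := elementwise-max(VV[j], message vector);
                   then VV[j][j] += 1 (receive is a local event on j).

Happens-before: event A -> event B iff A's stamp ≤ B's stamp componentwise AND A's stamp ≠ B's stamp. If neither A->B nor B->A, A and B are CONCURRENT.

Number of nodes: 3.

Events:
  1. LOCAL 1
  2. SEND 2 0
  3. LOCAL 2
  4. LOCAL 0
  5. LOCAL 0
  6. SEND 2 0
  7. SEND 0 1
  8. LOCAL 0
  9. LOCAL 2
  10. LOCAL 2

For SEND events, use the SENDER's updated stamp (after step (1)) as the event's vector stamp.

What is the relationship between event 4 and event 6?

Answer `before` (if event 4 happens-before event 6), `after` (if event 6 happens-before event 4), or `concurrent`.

Initial: VV[0]=[0, 0, 0]
Initial: VV[1]=[0, 0, 0]
Initial: VV[2]=[0, 0, 0]
Event 1: LOCAL 1: VV[1][1]++ -> VV[1]=[0, 1, 0]
Event 2: SEND 2->0: VV[2][2]++ -> VV[2]=[0, 0, 1], msg_vec=[0, 0, 1]; VV[0]=max(VV[0],msg_vec) then VV[0][0]++ -> VV[0]=[1, 0, 1]
Event 3: LOCAL 2: VV[2][2]++ -> VV[2]=[0, 0, 2]
Event 4: LOCAL 0: VV[0][0]++ -> VV[0]=[2, 0, 1]
Event 5: LOCAL 0: VV[0][0]++ -> VV[0]=[3, 0, 1]
Event 6: SEND 2->0: VV[2][2]++ -> VV[2]=[0, 0, 3], msg_vec=[0, 0, 3]; VV[0]=max(VV[0],msg_vec) then VV[0][0]++ -> VV[0]=[4, 0, 3]
Event 7: SEND 0->1: VV[0][0]++ -> VV[0]=[5, 0, 3], msg_vec=[5, 0, 3]; VV[1]=max(VV[1],msg_vec) then VV[1][1]++ -> VV[1]=[5, 2, 3]
Event 8: LOCAL 0: VV[0][0]++ -> VV[0]=[6, 0, 3]
Event 9: LOCAL 2: VV[2][2]++ -> VV[2]=[0, 0, 4]
Event 10: LOCAL 2: VV[2][2]++ -> VV[2]=[0, 0, 5]
Event 4 stamp: [2, 0, 1]
Event 6 stamp: [0, 0, 3]
[2, 0, 1] <= [0, 0, 3]? False
[0, 0, 3] <= [2, 0, 1]? False
Relation: concurrent

Answer: concurrent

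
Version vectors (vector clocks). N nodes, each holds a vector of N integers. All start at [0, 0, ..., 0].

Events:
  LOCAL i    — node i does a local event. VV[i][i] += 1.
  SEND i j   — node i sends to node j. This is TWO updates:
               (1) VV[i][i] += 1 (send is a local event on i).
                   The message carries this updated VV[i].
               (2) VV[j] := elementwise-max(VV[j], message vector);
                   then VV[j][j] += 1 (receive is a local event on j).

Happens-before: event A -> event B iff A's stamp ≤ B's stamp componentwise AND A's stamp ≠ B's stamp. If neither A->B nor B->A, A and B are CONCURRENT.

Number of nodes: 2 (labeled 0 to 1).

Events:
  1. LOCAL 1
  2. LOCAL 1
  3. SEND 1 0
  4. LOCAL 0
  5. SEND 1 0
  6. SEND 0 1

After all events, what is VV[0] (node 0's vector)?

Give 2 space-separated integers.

Answer: 4 4

Derivation:
Initial: VV[0]=[0, 0]
Initial: VV[1]=[0, 0]
Event 1: LOCAL 1: VV[1][1]++ -> VV[1]=[0, 1]
Event 2: LOCAL 1: VV[1][1]++ -> VV[1]=[0, 2]
Event 3: SEND 1->0: VV[1][1]++ -> VV[1]=[0, 3], msg_vec=[0, 3]; VV[0]=max(VV[0],msg_vec) then VV[0][0]++ -> VV[0]=[1, 3]
Event 4: LOCAL 0: VV[0][0]++ -> VV[0]=[2, 3]
Event 5: SEND 1->0: VV[1][1]++ -> VV[1]=[0, 4], msg_vec=[0, 4]; VV[0]=max(VV[0],msg_vec) then VV[0][0]++ -> VV[0]=[3, 4]
Event 6: SEND 0->1: VV[0][0]++ -> VV[0]=[4, 4], msg_vec=[4, 4]; VV[1]=max(VV[1],msg_vec) then VV[1][1]++ -> VV[1]=[4, 5]
Final vectors: VV[0]=[4, 4]; VV[1]=[4, 5]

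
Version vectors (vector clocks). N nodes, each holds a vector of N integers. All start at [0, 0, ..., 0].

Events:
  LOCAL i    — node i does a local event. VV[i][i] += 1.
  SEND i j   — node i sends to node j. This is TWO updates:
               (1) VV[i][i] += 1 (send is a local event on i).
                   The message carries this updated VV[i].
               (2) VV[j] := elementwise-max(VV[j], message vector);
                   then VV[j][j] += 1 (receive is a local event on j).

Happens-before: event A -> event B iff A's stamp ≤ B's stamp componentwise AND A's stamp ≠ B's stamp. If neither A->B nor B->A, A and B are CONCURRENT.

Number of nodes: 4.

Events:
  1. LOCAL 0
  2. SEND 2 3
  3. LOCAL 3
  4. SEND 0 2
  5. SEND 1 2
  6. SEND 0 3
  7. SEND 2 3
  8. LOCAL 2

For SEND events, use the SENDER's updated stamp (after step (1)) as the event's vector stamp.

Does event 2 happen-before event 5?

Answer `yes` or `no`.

Answer: no

Derivation:
Initial: VV[0]=[0, 0, 0, 0]
Initial: VV[1]=[0, 0, 0, 0]
Initial: VV[2]=[0, 0, 0, 0]
Initial: VV[3]=[0, 0, 0, 0]
Event 1: LOCAL 0: VV[0][0]++ -> VV[0]=[1, 0, 0, 0]
Event 2: SEND 2->3: VV[2][2]++ -> VV[2]=[0, 0, 1, 0], msg_vec=[0, 0, 1, 0]; VV[3]=max(VV[3],msg_vec) then VV[3][3]++ -> VV[3]=[0, 0, 1, 1]
Event 3: LOCAL 3: VV[3][3]++ -> VV[3]=[0, 0, 1, 2]
Event 4: SEND 0->2: VV[0][0]++ -> VV[0]=[2, 0, 0, 0], msg_vec=[2, 0, 0, 0]; VV[2]=max(VV[2],msg_vec) then VV[2][2]++ -> VV[2]=[2, 0, 2, 0]
Event 5: SEND 1->2: VV[1][1]++ -> VV[1]=[0, 1, 0, 0], msg_vec=[0, 1, 0, 0]; VV[2]=max(VV[2],msg_vec) then VV[2][2]++ -> VV[2]=[2, 1, 3, 0]
Event 6: SEND 0->3: VV[0][0]++ -> VV[0]=[3, 0, 0, 0], msg_vec=[3, 0, 0, 0]; VV[3]=max(VV[3],msg_vec) then VV[3][3]++ -> VV[3]=[3, 0, 1, 3]
Event 7: SEND 2->3: VV[2][2]++ -> VV[2]=[2, 1, 4, 0], msg_vec=[2, 1, 4, 0]; VV[3]=max(VV[3],msg_vec) then VV[3][3]++ -> VV[3]=[3, 1, 4, 4]
Event 8: LOCAL 2: VV[2][2]++ -> VV[2]=[2, 1, 5, 0]
Event 2 stamp: [0, 0, 1, 0]
Event 5 stamp: [0, 1, 0, 0]
[0, 0, 1, 0] <= [0, 1, 0, 0]? False. Equal? False. Happens-before: False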